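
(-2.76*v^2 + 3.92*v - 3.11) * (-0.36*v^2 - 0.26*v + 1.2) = 0.9936*v^4 - 0.6936*v^3 - 3.2116*v^2 + 5.5126*v - 3.732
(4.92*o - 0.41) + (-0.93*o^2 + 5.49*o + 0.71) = -0.93*o^2 + 10.41*o + 0.3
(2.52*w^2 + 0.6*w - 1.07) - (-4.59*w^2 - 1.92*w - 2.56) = 7.11*w^2 + 2.52*w + 1.49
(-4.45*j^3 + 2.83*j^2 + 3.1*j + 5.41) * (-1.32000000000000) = 5.874*j^3 - 3.7356*j^2 - 4.092*j - 7.1412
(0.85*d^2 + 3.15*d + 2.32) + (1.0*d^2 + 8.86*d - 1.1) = 1.85*d^2 + 12.01*d + 1.22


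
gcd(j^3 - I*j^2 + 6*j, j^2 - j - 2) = 1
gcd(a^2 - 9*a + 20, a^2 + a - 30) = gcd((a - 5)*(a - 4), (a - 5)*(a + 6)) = a - 5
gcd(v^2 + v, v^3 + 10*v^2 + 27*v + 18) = v + 1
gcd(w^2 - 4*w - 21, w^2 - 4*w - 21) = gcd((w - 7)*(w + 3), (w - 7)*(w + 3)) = w^2 - 4*w - 21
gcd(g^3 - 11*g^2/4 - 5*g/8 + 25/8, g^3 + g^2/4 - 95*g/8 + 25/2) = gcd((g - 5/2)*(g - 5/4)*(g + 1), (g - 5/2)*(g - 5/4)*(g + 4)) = g^2 - 15*g/4 + 25/8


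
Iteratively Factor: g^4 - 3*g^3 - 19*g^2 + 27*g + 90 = (g + 3)*(g^3 - 6*g^2 - g + 30) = (g + 2)*(g + 3)*(g^2 - 8*g + 15) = (g - 5)*(g + 2)*(g + 3)*(g - 3)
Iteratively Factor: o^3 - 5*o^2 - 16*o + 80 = (o - 4)*(o^2 - o - 20) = (o - 5)*(o - 4)*(o + 4)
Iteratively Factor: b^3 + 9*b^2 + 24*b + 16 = (b + 1)*(b^2 + 8*b + 16) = (b + 1)*(b + 4)*(b + 4)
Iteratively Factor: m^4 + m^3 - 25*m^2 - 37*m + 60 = (m + 3)*(m^3 - 2*m^2 - 19*m + 20) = (m - 1)*(m + 3)*(m^2 - m - 20) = (m - 5)*(m - 1)*(m + 3)*(m + 4)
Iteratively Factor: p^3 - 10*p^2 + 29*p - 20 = (p - 1)*(p^2 - 9*p + 20) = (p - 5)*(p - 1)*(p - 4)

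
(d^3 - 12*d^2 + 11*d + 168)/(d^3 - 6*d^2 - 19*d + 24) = (d - 7)/(d - 1)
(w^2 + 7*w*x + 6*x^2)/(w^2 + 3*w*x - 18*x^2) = (-w - x)/(-w + 3*x)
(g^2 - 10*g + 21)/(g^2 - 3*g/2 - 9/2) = 2*(g - 7)/(2*g + 3)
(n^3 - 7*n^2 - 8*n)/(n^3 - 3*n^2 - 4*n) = (n - 8)/(n - 4)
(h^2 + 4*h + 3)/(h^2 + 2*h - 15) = (h^2 + 4*h + 3)/(h^2 + 2*h - 15)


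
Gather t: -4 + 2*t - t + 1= t - 3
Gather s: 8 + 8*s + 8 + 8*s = 16*s + 16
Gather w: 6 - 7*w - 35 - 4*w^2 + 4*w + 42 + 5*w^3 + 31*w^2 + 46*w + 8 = 5*w^3 + 27*w^2 + 43*w + 21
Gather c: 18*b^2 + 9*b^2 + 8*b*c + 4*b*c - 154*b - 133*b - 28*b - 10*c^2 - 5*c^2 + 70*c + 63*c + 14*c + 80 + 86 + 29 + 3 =27*b^2 - 315*b - 15*c^2 + c*(12*b + 147) + 198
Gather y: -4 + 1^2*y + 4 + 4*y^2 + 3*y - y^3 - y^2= -y^3 + 3*y^2 + 4*y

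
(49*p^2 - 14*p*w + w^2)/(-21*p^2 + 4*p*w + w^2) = (49*p^2 - 14*p*w + w^2)/(-21*p^2 + 4*p*w + w^2)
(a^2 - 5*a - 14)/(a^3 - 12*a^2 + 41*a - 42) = (a + 2)/(a^2 - 5*a + 6)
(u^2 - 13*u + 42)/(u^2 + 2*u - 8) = (u^2 - 13*u + 42)/(u^2 + 2*u - 8)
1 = 1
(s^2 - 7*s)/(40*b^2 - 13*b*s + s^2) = s*(s - 7)/(40*b^2 - 13*b*s + s^2)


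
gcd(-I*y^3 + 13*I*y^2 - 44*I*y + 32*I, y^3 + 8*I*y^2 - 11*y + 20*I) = 1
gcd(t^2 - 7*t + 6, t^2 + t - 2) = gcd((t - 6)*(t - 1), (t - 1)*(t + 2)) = t - 1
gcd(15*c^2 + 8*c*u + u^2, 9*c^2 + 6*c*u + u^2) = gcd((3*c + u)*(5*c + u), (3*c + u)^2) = 3*c + u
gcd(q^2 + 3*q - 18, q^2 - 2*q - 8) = 1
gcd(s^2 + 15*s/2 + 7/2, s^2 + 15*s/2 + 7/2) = s^2 + 15*s/2 + 7/2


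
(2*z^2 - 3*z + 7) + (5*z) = 2*z^2 + 2*z + 7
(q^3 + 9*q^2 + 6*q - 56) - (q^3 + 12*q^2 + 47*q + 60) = -3*q^2 - 41*q - 116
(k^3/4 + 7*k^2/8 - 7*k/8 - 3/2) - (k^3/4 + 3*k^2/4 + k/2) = k^2/8 - 11*k/8 - 3/2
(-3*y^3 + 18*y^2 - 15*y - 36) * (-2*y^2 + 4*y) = 6*y^5 - 48*y^4 + 102*y^3 + 12*y^2 - 144*y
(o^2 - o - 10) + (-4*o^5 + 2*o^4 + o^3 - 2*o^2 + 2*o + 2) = -4*o^5 + 2*o^4 + o^3 - o^2 + o - 8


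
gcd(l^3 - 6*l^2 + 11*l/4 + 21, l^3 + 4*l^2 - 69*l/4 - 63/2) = l^2 - 2*l - 21/4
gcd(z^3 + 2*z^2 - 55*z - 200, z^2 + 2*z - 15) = z + 5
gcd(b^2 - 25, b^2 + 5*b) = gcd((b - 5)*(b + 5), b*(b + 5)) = b + 5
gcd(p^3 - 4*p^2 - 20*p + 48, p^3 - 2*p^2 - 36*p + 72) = p^2 - 8*p + 12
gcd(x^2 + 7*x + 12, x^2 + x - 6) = x + 3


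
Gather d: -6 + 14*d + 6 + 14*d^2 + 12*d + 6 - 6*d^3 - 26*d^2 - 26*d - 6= -6*d^3 - 12*d^2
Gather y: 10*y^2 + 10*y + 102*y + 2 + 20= 10*y^2 + 112*y + 22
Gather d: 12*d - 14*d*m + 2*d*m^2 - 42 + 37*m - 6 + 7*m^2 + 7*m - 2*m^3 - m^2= d*(2*m^2 - 14*m + 12) - 2*m^3 + 6*m^2 + 44*m - 48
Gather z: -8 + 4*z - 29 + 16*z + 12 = 20*z - 25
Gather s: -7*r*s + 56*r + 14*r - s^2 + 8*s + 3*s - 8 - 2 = 70*r - s^2 + s*(11 - 7*r) - 10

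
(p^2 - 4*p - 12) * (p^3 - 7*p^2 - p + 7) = p^5 - 11*p^4 + 15*p^3 + 95*p^2 - 16*p - 84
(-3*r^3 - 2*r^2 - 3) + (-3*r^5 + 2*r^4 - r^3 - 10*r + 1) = -3*r^5 + 2*r^4 - 4*r^3 - 2*r^2 - 10*r - 2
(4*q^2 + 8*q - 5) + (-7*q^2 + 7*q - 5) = -3*q^2 + 15*q - 10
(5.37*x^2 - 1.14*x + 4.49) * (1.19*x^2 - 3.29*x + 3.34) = 6.3903*x^4 - 19.0239*x^3 + 27.0295*x^2 - 18.5797*x + 14.9966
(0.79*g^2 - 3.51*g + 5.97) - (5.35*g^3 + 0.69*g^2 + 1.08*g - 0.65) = -5.35*g^3 + 0.1*g^2 - 4.59*g + 6.62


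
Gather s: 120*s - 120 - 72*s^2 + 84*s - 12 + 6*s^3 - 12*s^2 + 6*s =6*s^3 - 84*s^2 + 210*s - 132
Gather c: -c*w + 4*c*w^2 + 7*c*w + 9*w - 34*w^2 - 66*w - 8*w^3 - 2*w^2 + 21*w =c*(4*w^2 + 6*w) - 8*w^3 - 36*w^2 - 36*w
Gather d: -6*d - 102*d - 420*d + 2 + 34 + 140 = 176 - 528*d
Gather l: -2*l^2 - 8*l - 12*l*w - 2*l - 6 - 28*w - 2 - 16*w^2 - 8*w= -2*l^2 + l*(-12*w - 10) - 16*w^2 - 36*w - 8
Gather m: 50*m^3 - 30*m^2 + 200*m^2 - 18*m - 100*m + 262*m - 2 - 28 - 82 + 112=50*m^3 + 170*m^2 + 144*m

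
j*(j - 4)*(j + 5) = j^3 + j^2 - 20*j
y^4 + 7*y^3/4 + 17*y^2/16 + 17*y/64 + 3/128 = (y + 1/4)^2*(y + 1/2)*(y + 3/4)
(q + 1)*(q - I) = q^2 + q - I*q - I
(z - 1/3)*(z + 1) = z^2 + 2*z/3 - 1/3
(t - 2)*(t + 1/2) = t^2 - 3*t/2 - 1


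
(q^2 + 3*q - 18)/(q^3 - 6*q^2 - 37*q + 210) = (q - 3)/(q^2 - 12*q + 35)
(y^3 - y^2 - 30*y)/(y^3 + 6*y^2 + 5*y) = (y - 6)/(y + 1)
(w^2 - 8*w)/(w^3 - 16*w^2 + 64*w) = 1/(w - 8)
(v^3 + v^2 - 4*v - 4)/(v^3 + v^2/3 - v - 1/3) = 3*(v^2 - 4)/(3*v^2 - 2*v - 1)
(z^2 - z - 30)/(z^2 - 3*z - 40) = (z - 6)/(z - 8)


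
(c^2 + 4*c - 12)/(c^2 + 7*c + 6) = (c - 2)/(c + 1)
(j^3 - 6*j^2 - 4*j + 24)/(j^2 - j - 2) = (j^2 - 4*j - 12)/(j + 1)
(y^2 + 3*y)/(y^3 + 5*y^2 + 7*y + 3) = y/(y^2 + 2*y + 1)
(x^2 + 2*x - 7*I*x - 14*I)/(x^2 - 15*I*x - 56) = (x + 2)/(x - 8*I)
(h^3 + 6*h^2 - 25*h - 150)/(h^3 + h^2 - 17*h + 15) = (h^2 + h - 30)/(h^2 - 4*h + 3)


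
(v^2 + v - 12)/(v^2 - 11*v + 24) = (v + 4)/(v - 8)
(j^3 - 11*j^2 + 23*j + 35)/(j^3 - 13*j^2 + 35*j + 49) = (j - 5)/(j - 7)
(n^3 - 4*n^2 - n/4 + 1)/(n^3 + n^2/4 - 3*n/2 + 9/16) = 4*(2*n^2 - 7*n - 4)/(8*n^2 + 6*n - 9)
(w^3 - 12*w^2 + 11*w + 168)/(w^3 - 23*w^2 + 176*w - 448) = (w + 3)/(w - 8)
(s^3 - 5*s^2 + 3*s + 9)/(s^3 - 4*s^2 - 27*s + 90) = (s^2 - 2*s - 3)/(s^2 - s - 30)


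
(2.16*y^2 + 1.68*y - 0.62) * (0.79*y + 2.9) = 1.7064*y^3 + 7.5912*y^2 + 4.3822*y - 1.798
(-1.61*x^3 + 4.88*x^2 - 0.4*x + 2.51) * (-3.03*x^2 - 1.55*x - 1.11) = 4.8783*x^5 - 12.2909*x^4 - 4.5649*x^3 - 12.4021*x^2 - 3.4465*x - 2.7861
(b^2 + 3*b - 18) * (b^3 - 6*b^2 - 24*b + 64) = b^5 - 3*b^4 - 60*b^3 + 100*b^2 + 624*b - 1152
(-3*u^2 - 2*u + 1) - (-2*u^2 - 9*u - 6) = -u^2 + 7*u + 7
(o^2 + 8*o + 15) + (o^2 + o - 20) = 2*o^2 + 9*o - 5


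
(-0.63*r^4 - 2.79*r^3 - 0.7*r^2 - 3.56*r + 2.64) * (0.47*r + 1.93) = -0.2961*r^5 - 2.5272*r^4 - 5.7137*r^3 - 3.0242*r^2 - 5.63*r + 5.0952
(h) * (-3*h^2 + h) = -3*h^3 + h^2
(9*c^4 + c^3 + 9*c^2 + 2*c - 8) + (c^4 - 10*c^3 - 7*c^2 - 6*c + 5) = 10*c^4 - 9*c^3 + 2*c^2 - 4*c - 3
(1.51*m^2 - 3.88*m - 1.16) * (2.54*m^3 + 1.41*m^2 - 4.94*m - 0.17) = 3.8354*m^5 - 7.7261*m^4 - 15.8766*m^3 + 17.2749*m^2 + 6.39*m + 0.1972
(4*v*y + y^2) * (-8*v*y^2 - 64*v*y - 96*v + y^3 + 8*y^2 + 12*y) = -32*v^2*y^3 - 256*v^2*y^2 - 384*v^2*y - 4*v*y^4 - 32*v*y^3 - 48*v*y^2 + y^5 + 8*y^4 + 12*y^3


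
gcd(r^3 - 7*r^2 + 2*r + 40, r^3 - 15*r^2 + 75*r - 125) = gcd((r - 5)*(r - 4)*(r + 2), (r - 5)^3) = r - 5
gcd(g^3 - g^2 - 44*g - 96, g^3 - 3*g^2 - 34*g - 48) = g^2 - 5*g - 24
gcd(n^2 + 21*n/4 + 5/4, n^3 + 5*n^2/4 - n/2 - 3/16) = n + 1/4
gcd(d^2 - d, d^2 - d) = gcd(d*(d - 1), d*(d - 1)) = d^2 - d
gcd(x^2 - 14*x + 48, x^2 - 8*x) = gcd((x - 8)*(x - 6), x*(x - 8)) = x - 8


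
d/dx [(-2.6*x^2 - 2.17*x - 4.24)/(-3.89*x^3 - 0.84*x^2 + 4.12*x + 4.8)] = (-10.114*x^4 - 16.8826*x^3 - 62.0156*x^2 - 32.0832*x + 7.0528)/(15.1321*x^6 + 6.5352*x^5 - 31.348*x^4 - 44.2656*x^3 + 8.9104*x^2 + 39.552*x + 23.04)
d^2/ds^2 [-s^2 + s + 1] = -2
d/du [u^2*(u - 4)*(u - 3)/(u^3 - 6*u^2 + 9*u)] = (u^2 - 6*u + 12)/(u^2 - 6*u + 9)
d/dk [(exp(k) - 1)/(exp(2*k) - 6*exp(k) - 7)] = (2*(1 - exp(k))*(exp(k) - 3) + exp(2*k) - 6*exp(k) - 7)*exp(k)/(-exp(2*k) + 6*exp(k) + 7)^2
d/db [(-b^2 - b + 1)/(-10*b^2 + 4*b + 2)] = (-7*b^2 + 8*b - 3)/(2*(25*b^4 - 20*b^3 - 6*b^2 + 4*b + 1))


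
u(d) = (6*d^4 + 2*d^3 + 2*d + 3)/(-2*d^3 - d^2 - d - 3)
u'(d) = (6*d^2 + 2*d + 1)*(6*d^4 + 2*d^3 + 2*d + 3)/(-2*d^3 - d^2 - d - 3)^2 + (24*d^3 + 6*d^2 + 2)/(-2*d^3 - d^2 - d - 3)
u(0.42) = -1.11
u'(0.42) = -0.43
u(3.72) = -10.22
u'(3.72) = -3.12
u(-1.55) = 7.53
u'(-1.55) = 5.51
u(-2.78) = 8.93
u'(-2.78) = -2.68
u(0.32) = -1.08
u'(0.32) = -0.28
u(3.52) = -9.59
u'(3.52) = -3.13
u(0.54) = -1.18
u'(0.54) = -0.72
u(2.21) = -5.43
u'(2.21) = -3.21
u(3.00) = -7.96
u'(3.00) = -3.17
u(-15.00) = 45.43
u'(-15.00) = -3.00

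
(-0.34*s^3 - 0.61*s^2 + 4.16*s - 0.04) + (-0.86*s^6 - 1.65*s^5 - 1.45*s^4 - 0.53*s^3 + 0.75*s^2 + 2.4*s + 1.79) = -0.86*s^6 - 1.65*s^5 - 1.45*s^4 - 0.87*s^3 + 0.14*s^2 + 6.56*s + 1.75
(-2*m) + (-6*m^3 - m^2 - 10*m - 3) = -6*m^3 - m^2 - 12*m - 3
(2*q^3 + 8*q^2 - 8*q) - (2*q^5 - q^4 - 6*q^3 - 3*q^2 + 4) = -2*q^5 + q^4 + 8*q^3 + 11*q^2 - 8*q - 4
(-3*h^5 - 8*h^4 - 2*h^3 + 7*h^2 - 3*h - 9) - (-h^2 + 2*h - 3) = -3*h^5 - 8*h^4 - 2*h^3 + 8*h^2 - 5*h - 6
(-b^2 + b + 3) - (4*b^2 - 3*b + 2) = -5*b^2 + 4*b + 1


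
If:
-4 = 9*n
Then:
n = -4/9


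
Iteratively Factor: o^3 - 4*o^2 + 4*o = (o - 2)*(o^2 - 2*o) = o*(o - 2)*(o - 2)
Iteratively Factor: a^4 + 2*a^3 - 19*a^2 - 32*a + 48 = (a - 1)*(a^3 + 3*a^2 - 16*a - 48) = (a - 4)*(a - 1)*(a^2 + 7*a + 12) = (a - 4)*(a - 1)*(a + 4)*(a + 3)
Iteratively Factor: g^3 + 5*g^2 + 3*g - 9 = (g + 3)*(g^2 + 2*g - 3) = (g - 1)*(g + 3)*(g + 3)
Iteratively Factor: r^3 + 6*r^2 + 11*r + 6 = (r + 3)*(r^2 + 3*r + 2) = (r + 1)*(r + 3)*(r + 2)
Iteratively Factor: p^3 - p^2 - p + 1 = (p + 1)*(p^2 - 2*p + 1) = (p - 1)*(p + 1)*(p - 1)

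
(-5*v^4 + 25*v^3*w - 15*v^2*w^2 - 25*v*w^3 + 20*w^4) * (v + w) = -5*v^5 + 20*v^4*w + 10*v^3*w^2 - 40*v^2*w^3 - 5*v*w^4 + 20*w^5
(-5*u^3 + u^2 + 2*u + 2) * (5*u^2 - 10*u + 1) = -25*u^5 + 55*u^4 - 5*u^3 - 9*u^2 - 18*u + 2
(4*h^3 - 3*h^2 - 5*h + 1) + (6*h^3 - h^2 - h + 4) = 10*h^3 - 4*h^2 - 6*h + 5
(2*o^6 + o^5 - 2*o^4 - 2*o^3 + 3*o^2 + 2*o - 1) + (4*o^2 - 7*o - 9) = 2*o^6 + o^5 - 2*o^4 - 2*o^3 + 7*o^2 - 5*o - 10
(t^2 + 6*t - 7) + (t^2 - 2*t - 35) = 2*t^2 + 4*t - 42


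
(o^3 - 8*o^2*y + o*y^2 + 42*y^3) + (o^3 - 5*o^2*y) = 2*o^3 - 13*o^2*y + o*y^2 + 42*y^3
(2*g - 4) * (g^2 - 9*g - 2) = 2*g^3 - 22*g^2 + 32*g + 8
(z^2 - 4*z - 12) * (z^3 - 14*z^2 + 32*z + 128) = z^5 - 18*z^4 + 76*z^3 + 168*z^2 - 896*z - 1536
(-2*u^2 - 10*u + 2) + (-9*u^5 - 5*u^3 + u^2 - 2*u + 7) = -9*u^5 - 5*u^3 - u^2 - 12*u + 9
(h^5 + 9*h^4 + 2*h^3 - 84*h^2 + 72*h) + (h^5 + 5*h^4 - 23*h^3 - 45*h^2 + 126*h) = 2*h^5 + 14*h^4 - 21*h^3 - 129*h^2 + 198*h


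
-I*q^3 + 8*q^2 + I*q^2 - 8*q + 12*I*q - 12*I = (q + 2*I)*(q + 6*I)*(-I*q + I)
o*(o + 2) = o^2 + 2*o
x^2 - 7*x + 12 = (x - 4)*(x - 3)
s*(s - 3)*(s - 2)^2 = s^4 - 7*s^3 + 16*s^2 - 12*s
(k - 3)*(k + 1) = k^2 - 2*k - 3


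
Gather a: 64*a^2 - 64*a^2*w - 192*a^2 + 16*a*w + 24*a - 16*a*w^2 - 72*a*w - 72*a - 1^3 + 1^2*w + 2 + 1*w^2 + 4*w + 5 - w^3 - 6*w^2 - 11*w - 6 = a^2*(-64*w - 128) + a*(-16*w^2 - 56*w - 48) - w^3 - 5*w^2 - 6*w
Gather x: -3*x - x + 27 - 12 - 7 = 8 - 4*x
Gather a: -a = -a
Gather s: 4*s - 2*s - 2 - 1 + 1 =2*s - 2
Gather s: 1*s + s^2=s^2 + s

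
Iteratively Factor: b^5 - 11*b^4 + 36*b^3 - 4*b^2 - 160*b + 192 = (b - 3)*(b^4 - 8*b^3 + 12*b^2 + 32*b - 64) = (b - 3)*(b + 2)*(b^3 - 10*b^2 + 32*b - 32) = (b - 3)*(b - 2)*(b + 2)*(b^2 - 8*b + 16) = (b - 4)*(b - 3)*(b - 2)*(b + 2)*(b - 4)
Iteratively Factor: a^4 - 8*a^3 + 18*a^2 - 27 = (a - 3)*(a^3 - 5*a^2 + 3*a + 9) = (a - 3)^2*(a^2 - 2*a - 3) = (a - 3)^2*(a + 1)*(a - 3)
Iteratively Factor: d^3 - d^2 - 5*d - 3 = (d + 1)*(d^2 - 2*d - 3) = (d - 3)*(d + 1)*(d + 1)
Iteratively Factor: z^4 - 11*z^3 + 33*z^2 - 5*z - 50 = (z - 2)*(z^3 - 9*z^2 + 15*z + 25) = (z - 5)*(z - 2)*(z^2 - 4*z - 5) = (z - 5)^2*(z - 2)*(z + 1)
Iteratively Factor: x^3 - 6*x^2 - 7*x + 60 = (x + 3)*(x^2 - 9*x + 20) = (x - 4)*(x + 3)*(x - 5)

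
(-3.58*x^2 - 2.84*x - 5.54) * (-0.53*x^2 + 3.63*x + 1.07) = 1.8974*x^4 - 11.4902*x^3 - 11.2036*x^2 - 23.149*x - 5.9278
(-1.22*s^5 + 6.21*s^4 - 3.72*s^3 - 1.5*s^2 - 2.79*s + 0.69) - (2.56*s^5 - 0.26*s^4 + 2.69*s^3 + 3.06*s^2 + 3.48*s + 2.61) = -3.78*s^5 + 6.47*s^4 - 6.41*s^3 - 4.56*s^2 - 6.27*s - 1.92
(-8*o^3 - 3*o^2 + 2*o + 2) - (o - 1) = -8*o^3 - 3*o^2 + o + 3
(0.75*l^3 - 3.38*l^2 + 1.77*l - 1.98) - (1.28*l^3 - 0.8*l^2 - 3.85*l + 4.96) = -0.53*l^3 - 2.58*l^2 + 5.62*l - 6.94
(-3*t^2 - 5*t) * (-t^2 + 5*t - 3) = 3*t^4 - 10*t^3 - 16*t^2 + 15*t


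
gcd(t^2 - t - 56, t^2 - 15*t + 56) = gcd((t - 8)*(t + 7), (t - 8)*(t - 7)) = t - 8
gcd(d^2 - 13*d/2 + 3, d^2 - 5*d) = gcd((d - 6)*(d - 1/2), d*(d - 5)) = 1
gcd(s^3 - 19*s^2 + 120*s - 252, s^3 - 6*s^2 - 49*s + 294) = s^2 - 13*s + 42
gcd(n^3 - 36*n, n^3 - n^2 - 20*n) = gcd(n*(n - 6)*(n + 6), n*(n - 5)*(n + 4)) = n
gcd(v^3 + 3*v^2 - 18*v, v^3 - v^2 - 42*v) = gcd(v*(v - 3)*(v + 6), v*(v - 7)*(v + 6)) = v^2 + 6*v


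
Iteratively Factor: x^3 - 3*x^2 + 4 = (x - 2)*(x^2 - x - 2) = (x - 2)^2*(x + 1)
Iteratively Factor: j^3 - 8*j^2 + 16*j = (j - 4)*(j^2 - 4*j) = (j - 4)^2*(j)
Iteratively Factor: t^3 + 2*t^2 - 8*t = (t + 4)*(t^2 - 2*t) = t*(t + 4)*(t - 2)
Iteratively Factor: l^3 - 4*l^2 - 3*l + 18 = (l - 3)*(l^2 - l - 6) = (l - 3)^2*(l + 2)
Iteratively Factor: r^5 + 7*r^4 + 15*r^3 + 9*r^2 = (r)*(r^4 + 7*r^3 + 15*r^2 + 9*r) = r*(r + 3)*(r^3 + 4*r^2 + 3*r) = r*(r + 3)^2*(r^2 + r) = r^2*(r + 3)^2*(r + 1)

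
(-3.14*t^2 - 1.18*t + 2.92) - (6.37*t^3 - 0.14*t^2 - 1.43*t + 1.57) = -6.37*t^3 - 3.0*t^2 + 0.25*t + 1.35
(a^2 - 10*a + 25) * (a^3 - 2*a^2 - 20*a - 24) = a^5 - 12*a^4 + 25*a^3 + 126*a^2 - 260*a - 600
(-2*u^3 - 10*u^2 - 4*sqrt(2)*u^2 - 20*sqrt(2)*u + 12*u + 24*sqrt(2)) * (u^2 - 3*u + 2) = -2*u^5 - 4*sqrt(2)*u^4 - 4*u^4 - 8*sqrt(2)*u^3 + 38*u^3 - 56*u^2 + 76*sqrt(2)*u^2 - 112*sqrt(2)*u + 24*u + 48*sqrt(2)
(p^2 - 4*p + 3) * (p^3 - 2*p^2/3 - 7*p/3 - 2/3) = p^5 - 14*p^4/3 + 10*p^3/3 + 20*p^2/3 - 13*p/3 - 2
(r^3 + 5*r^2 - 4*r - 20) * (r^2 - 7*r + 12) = r^5 - 2*r^4 - 27*r^3 + 68*r^2 + 92*r - 240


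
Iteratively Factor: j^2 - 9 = (j + 3)*(j - 3)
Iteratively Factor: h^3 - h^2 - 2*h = (h + 1)*(h^2 - 2*h) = (h - 2)*(h + 1)*(h)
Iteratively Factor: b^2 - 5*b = (b - 5)*(b)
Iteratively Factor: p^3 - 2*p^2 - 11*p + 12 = (p + 3)*(p^2 - 5*p + 4) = (p - 1)*(p + 3)*(p - 4)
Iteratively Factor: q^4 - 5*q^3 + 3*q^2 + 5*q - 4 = (q - 4)*(q^3 - q^2 - q + 1) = (q - 4)*(q - 1)*(q^2 - 1) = (q - 4)*(q - 1)*(q + 1)*(q - 1)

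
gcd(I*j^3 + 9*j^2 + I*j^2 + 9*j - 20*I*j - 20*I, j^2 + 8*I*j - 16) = 1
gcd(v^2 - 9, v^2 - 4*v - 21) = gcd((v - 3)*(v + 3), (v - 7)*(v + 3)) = v + 3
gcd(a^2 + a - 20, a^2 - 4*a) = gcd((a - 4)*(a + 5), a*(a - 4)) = a - 4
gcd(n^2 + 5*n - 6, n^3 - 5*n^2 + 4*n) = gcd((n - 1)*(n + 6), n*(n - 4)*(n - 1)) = n - 1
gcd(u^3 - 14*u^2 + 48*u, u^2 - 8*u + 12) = u - 6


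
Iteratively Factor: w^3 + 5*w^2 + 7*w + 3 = (w + 1)*(w^2 + 4*w + 3) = (w + 1)^2*(w + 3)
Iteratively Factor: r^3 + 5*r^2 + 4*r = (r + 4)*(r^2 + r) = (r + 1)*(r + 4)*(r)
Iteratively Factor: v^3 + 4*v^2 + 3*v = (v)*(v^2 + 4*v + 3) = v*(v + 1)*(v + 3)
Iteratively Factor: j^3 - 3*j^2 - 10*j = (j - 5)*(j^2 + 2*j) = (j - 5)*(j + 2)*(j)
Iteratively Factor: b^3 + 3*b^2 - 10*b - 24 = (b + 4)*(b^2 - b - 6) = (b + 2)*(b + 4)*(b - 3)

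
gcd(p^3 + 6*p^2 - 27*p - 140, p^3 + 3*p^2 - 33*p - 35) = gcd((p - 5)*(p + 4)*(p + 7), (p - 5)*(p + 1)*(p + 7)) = p^2 + 2*p - 35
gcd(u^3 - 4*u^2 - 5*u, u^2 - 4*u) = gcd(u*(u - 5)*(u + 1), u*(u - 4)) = u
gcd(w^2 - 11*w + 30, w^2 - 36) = w - 6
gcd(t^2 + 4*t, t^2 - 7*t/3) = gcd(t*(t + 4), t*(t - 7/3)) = t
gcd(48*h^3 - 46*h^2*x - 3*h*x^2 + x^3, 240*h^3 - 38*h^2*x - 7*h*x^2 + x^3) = -48*h^2 - 2*h*x + x^2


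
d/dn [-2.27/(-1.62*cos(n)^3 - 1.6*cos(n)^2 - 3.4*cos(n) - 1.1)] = (11.0322*cos(n)^2 + 7.264*cos(n) + 7.718)*sin(n)/(1.62*cos(n)^3 + 1.6*cos(n)^2 + 3.4*cos(n) + 1.1)^2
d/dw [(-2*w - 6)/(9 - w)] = -24/(w - 9)^2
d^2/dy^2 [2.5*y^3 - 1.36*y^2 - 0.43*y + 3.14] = 15.0*y - 2.72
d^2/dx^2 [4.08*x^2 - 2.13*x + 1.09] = 8.16000000000000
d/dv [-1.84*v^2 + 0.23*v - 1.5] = 0.23 - 3.68*v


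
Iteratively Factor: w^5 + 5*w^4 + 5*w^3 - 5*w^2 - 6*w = (w - 1)*(w^4 + 6*w^3 + 11*w^2 + 6*w) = (w - 1)*(w + 3)*(w^3 + 3*w^2 + 2*w) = (w - 1)*(w + 1)*(w + 3)*(w^2 + 2*w) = w*(w - 1)*(w + 1)*(w + 3)*(w + 2)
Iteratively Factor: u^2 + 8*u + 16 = (u + 4)*(u + 4)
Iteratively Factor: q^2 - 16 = (q + 4)*(q - 4)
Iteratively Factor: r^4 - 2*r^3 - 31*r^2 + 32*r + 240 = (r - 4)*(r^3 + 2*r^2 - 23*r - 60) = (r - 4)*(r + 3)*(r^2 - r - 20) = (r - 5)*(r - 4)*(r + 3)*(r + 4)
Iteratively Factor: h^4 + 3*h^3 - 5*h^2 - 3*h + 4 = (h + 4)*(h^3 - h^2 - h + 1) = (h - 1)*(h + 4)*(h^2 - 1) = (h - 1)^2*(h + 4)*(h + 1)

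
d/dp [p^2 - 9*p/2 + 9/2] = 2*p - 9/2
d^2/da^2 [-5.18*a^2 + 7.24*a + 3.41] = -10.3600000000000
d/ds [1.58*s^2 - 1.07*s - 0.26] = 3.16*s - 1.07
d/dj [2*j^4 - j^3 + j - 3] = 8*j^3 - 3*j^2 + 1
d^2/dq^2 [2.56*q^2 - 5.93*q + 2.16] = 5.12000000000000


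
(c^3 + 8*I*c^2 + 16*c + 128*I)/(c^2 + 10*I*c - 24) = (c^2 + 4*I*c + 32)/(c + 6*I)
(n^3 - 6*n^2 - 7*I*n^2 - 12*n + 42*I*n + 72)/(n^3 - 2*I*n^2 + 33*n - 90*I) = (n^2 + n*(-6 - 4*I) + 24*I)/(n^2 + I*n + 30)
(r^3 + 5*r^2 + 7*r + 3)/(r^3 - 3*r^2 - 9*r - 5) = (r + 3)/(r - 5)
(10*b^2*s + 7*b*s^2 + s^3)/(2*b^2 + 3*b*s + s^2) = s*(5*b + s)/(b + s)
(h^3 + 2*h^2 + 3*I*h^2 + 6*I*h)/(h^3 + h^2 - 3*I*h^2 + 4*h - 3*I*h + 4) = h*(h^2 + h*(2 + 3*I) + 6*I)/(h^3 + h^2*(1 - 3*I) + h*(4 - 3*I) + 4)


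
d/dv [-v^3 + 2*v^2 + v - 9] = -3*v^2 + 4*v + 1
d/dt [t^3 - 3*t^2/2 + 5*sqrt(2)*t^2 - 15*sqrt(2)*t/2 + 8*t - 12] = 3*t^2 - 3*t + 10*sqrt(2)*t - 15*sqrt(2)/2 + 8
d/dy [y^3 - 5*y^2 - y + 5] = 3*y^2 - 10*y - 1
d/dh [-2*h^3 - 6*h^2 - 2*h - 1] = -6*h^2 - 12*h - 2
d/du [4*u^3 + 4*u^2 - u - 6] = 12*u^2 + 8*u - 1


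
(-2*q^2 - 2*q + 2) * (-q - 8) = 2*q^3 + 18*q^2 + 14*q - 16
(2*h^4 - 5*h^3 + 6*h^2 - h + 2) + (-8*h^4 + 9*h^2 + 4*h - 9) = -6*h^4 - 5*h^3 + 15*h^2 + 3*h - 7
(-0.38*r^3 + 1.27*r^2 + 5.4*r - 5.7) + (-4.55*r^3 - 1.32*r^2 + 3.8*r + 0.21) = -4.93*r^3 - 0.05*r^2 + 9.2*r - 5.49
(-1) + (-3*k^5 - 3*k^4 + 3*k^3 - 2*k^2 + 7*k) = -3*k^5 - 3*k^4 + 3*k^3 - 2*k^2 + 7*k - 1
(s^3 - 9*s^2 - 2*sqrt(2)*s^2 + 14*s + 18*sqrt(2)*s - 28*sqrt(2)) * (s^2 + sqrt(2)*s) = s^5 - 9*s^4 - sqrt(2)*s^4 + 10*s^3 + 9*sqrt(2)*s^3 - 14*sqrt(2)*s^2 + 36*s^2 - 56*s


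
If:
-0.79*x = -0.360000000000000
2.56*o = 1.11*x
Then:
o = 0.20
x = 0.46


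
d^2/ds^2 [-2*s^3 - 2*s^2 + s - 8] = -12*s - 4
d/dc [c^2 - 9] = 2*c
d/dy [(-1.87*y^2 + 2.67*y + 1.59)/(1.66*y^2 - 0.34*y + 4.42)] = (-3.7964*y^2 - 21.8096*y + 12.342)/(2.7556*y^4 - 1.1288*y^3 + 14.79*y^2 - 3.0056*y + 19.5364)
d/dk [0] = 0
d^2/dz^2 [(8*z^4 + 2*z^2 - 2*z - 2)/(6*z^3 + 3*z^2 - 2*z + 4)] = 4*(120*z^6 - 468*z^5 - 42*z^4 - 583*z^3 + 501*z^2 + 126*z + 16)/(216*z^9 + 324*z^8 - 54*z^7 + 243*z^6 + 450*z^5 - 144*z^4 + 136*z^3 + 192*z^2 - 96*z + 64)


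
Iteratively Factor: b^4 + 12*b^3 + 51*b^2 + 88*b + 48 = (b + 1)*(b^3 + 11*b^2 + 40*b + 48) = (b + 1)*(b + 3)*(b^2 + 8*b + 16) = (b + 1)*(b + 3)*(b + 4)*(b + 4)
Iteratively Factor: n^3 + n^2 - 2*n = (n)*(n^2 + n - 2) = n*(n - 1)*(n + 2)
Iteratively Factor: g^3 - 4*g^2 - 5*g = (g + 1)*(g^2 - 5*g) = g*(g + 1)*(g - 5)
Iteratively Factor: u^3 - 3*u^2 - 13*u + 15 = (u - 5)*(u^2 + 2*u - 3) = (u - 5)*(u - 1)*(u + 3)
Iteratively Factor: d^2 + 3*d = (d)*(d + 3)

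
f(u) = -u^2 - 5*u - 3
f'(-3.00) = 1.00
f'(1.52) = -8.04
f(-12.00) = -87.00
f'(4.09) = -13.18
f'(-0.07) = -4.86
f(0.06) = -3.30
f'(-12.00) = 19.00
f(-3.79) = 1.59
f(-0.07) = -2.65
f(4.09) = -40.18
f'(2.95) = -10.90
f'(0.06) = -5.12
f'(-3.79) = 2.58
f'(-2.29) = -0.42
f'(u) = -2*u - 5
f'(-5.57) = 6.14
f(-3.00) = 3.00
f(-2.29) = 3.21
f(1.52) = -12.91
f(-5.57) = -6.17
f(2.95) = -26.45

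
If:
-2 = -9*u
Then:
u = 2/9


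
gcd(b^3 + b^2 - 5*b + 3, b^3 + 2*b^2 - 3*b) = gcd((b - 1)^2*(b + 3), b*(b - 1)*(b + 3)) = b^2 + 2*b - 3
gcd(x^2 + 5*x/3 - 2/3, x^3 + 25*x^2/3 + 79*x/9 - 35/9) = x - 1/3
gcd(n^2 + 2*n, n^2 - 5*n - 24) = 1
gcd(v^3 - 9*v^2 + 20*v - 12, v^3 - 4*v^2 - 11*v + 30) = v - 2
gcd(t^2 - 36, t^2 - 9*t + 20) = 1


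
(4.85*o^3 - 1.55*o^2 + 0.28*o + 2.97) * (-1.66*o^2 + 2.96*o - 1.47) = -8.051*o^5 + 16.929*o^4 - 12.1823*o^3 - 1.8229*o^2 + 8.3796*o - 4.3659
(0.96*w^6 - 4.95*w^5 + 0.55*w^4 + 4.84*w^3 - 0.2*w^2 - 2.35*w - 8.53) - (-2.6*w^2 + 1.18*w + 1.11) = 0.96*w^6 - 4.95*w^5 + 0.55*w^4 + 4.84*w^3 + 2.4*w^2 - 3.53*w - 9.64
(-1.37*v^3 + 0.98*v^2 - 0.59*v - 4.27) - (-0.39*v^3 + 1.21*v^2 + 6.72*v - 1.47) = -0.98*v^3 - 0.23*v^2 - 7.31*v - 2.8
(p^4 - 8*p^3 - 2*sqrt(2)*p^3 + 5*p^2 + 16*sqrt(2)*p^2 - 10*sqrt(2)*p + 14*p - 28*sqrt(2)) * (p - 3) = p^5 - 11*p^4 - 2*sqrt(2)*p^4 + 29*p^3 + 22*sqrt(2)*p^3 - 58*sqrt(2)*p^2 - p^2 - 42*p + 2*sqrt(2)*p + 84*sqrt(2)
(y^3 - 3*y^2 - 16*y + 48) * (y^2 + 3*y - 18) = y^5 - 43*y^3 + 54*y^2 + 432*y - 864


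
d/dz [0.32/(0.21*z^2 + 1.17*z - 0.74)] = (-0.1344*z - 0.3744)/(0.21*z^2 + 1.17*z - 0.74)^2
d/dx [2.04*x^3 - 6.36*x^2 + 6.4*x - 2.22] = 6.12*x^2 - 12.72*x + 6.4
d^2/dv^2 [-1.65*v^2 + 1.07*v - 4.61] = -3.30000000000000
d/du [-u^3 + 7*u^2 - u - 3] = -3*u^2 + 14*u - 1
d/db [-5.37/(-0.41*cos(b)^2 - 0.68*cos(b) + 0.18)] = (4.4034*cos(b) + 3.6516)*sin(b)/(0.41*cos(b)^2 + 0.68*cos(b) - 0.18)^2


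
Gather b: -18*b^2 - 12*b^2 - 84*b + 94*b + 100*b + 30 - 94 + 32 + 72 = -30*b^2 + 110*b + 40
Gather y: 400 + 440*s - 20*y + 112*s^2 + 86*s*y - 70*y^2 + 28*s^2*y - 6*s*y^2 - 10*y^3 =112*s^2 + 440*s - 10*y^3 + y^2*(-6*s - 70) + y*(28*s^2 + 86*s - 20) + 400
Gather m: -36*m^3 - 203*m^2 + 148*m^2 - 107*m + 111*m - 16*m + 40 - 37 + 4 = -36*m^3 - 55*m^2 - 12*m + 7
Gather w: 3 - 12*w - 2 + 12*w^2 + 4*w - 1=12*w^2 - 8*w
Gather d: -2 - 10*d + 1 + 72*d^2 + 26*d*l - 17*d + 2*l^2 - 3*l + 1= 72*d^2 + d*(26*l - 27) + 2*l^2 - 3*l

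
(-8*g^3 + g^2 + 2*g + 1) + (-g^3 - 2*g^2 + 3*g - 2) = -9*g^3 - g^2 + 5*g - 1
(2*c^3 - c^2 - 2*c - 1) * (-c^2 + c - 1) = -2*c^5 + 3*c^4 - c^3 + c + 1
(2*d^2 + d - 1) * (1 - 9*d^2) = -18*d^4 - 9*d^3 + 11*d^2 + d - 1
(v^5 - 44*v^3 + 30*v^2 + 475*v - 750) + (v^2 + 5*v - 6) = v^5 - 44*v^3 + 31*v^2 + 480*v - 756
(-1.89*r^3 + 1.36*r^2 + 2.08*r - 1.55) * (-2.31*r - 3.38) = 4.3659*r^4 + 3.2466*r^3 - 9.4016*r^2 - 3.4499*r + 5.239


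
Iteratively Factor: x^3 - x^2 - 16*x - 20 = (x - 5)*(x^2 + 4*x + 4) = (x - 5)*(x + 2)*(x + 2)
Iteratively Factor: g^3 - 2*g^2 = (g)*(g^2 - 2*g) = g^2*(g - 2)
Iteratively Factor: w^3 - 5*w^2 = (w)*(w^2 - 5*w) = w^2*(w - 5)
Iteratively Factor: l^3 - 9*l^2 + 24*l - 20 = (l - 5)*(l^2 - 4*l + 4) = (l - 5)*(l - 2)*(l - 2)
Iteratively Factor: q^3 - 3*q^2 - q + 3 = (q - 3)*(q^2 - 1) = (q - 3)*(q + 1)*(q - 1)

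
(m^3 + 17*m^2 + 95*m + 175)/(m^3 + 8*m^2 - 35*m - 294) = (m^2 + 10*m + 25)/(m^2 + m - 42)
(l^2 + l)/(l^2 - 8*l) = (l + 1)/(l - 8)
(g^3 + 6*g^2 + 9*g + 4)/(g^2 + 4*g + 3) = (g^2 + 5*g + 4)/(g + 3)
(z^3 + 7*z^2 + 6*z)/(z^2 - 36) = z*(z + 1)/(z - 6)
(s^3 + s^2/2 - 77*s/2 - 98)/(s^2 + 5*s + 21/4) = 2*(s^2 - 3*s - 28)/(2*s + 3)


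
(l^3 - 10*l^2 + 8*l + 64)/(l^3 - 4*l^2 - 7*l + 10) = (l^2 - 12*l + 32)/(l^2 - 6*l + 5)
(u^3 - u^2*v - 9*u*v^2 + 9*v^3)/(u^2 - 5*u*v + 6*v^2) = (u^2 + 2*u*v - 3*v^2)/(u - 2*v)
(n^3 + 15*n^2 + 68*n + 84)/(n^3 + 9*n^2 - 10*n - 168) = (n + 2)/(n - 4)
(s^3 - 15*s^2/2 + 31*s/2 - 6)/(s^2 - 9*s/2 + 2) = s - 3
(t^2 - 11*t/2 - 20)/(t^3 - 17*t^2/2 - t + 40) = (2*t + 5)/(2*t^2 - t - 10)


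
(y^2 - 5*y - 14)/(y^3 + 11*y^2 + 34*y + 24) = (y^2 - 5*y - 14)/(y^3 + 11*y^2 + 34*y + 24)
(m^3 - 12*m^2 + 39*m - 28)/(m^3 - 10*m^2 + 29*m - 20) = (m - 7)/(m - 5)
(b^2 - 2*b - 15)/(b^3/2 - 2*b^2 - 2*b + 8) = 2*(b^2 - 2*b - 15)/(b^3 - 4*b^2 - 4*b + 16)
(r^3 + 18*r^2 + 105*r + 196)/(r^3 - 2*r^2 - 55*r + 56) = (r^2 + 11*r + 28)/(r^2 - 9*r + 8)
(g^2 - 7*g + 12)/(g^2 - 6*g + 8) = (g - 3)/(g - 2)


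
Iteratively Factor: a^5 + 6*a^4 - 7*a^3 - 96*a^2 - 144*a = (a - 4)*(a^4 + 10*a^3 + 33*a^2 + 36*a) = a*(a - 4)*(a^3 + 10*a^2 + 33*a + 36) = a*(a - 4)*(a + 4)*(a^2 + 6*a + 9) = a*(a - 4)*(a + 3)*(a + 4)*(a + 3)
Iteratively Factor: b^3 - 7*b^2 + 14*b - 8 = (b - 1)*(b^2 - 6*b + 8) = (b - 4)*(b - 1)*(b - 2)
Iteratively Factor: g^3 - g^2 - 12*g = (g - 4)*(g^2 + 3*g) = g*(g - 4)*(g + 3)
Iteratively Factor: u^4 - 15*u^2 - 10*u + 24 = (u + 2)*(u^3 - 2*u^2 - 11*u + 12) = (u - 1)*(u + 2)*(u^2 - u - 12) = (u - 1)*(u + 2)*(u + 3)*(u - 4)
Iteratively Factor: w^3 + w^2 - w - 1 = (w + 1)*(w^2 - 1) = (w + 1)^2*(w - 1)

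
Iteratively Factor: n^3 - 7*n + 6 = (n - 1)*(n^2 + n - 6) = (n - 2)*(n - 1)*(n + 3)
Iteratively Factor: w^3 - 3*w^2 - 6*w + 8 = (w + 2)*(w^2 - 5*w + 4) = (w - 1)*(w + 2)*(w - 4)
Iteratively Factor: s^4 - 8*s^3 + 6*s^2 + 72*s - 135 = (s - 3)*(s^3 - 5*s^2 - 9*s + 45) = (s - 5)*(s - 3)*(s^2 - 9) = (s - 5)*(s - 3)*(s + 3)*(s - 3)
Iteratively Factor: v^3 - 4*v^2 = (v)*(v^2 - 4*v) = v^2*(v - 4)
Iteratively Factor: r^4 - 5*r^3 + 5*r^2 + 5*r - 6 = (r - 2)*(r^3 - 3*r^2 - r + 3) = (r - 2)*(r - 1)*(r^2 - 2*r - 3) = (r - 2)*(r - 1)*(r + 1)*(r - 3)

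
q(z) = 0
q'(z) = 0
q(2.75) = 0.00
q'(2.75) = 0.00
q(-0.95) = 0.00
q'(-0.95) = 0.00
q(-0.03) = 0.00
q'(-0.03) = 0.00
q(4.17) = 0.00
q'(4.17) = 0.00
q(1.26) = 0.00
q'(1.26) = 0.00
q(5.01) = 0.00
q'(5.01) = 0.00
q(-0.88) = 0.00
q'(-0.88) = 0.00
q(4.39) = 0.00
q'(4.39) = 0.00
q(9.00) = 0.00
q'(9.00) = 0.00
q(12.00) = 0.00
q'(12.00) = 0.00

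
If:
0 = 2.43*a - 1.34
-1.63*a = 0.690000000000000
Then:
No Solution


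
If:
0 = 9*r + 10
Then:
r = -10/9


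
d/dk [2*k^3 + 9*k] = 6*k^2 + 9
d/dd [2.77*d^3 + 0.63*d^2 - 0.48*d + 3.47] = 8.31*d^2 + 1.26*d - 0.48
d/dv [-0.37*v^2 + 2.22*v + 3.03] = 2.22 - 0.74*v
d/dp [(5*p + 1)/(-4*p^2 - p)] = (20*p^2 + 8*p + 1)/(p^2*(16*p^2 + 8*p + 1))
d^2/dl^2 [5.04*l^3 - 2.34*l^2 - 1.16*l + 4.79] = 30.24*l - 4.68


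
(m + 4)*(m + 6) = m^2 + 10*m + 24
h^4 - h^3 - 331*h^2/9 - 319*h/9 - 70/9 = (h - 7)*(h + 1/3)*(h + 2/3)*(h + 5)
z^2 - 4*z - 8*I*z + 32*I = (z - 4)*(z - 8*I)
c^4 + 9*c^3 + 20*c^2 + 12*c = c*(c + 1)*(c + 2)*(c + 6)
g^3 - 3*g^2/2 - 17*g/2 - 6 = (g - 4)*(g + 1)*(g + 3/2)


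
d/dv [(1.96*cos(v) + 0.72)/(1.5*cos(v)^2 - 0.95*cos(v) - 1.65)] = (2.94*cos(v)^2 + 2.16*cos(v) + 2.55)*sin(v)/(2.25*cos(v)^4 - 2.85*cos(v)^3 - 4.0475*cos(v)^2 + 3.135*cos(v) + 2.7225)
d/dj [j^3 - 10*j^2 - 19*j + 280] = 3*j^2 - 20*j - 19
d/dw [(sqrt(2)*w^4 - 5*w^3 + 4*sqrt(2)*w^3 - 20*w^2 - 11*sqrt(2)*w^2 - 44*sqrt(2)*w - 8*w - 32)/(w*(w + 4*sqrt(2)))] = (2*sqrt(2)*w^5 + 4*sqrt(2)*w^4 + 19*w^4 - 40*sqrt(2)*w^3 + 64*w^3 - 80*w^2 - 36*sqrt(2)*w^2 + 64*w + 128*sqrt(2))/(w^2*(w^2 + 8*sqrt(2)*w + 32))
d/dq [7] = 0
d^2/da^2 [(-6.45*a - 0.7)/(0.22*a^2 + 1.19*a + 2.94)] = (-(0.44*a + 1.19)*(0.88*a + 2.38)*(6.45*a + 0.7) + (8.514*a + 15.659)*(0.22*a^2 + 1.19*a + 2.94))/(0.22*a^2 + 1.19*a + 2.94)^3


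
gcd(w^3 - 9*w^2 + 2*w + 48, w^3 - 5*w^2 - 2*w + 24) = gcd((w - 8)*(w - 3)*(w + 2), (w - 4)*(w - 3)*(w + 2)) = w^2 - w - 6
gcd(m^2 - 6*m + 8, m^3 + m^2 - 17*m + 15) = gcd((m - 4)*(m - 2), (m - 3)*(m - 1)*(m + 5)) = 1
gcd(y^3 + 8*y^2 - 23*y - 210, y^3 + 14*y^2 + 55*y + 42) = y^2 + 13*y + 42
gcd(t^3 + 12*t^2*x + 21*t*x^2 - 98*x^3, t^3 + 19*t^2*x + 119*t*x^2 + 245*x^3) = t^2 + 14*t*x + 49*x^2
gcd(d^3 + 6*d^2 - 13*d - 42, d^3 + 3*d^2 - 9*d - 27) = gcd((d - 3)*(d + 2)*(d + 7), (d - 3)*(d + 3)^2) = d - 3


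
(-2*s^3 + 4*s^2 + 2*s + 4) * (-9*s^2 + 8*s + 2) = 18*s^5 - 52*s^4 + 10*s^3 - 12*s^2 + 36*s + 8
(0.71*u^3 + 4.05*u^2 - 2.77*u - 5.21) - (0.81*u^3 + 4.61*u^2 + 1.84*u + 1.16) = -0.1*u^3 - 0.56*u^2 - 4.61*u - 6.37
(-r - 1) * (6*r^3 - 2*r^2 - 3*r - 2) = -6*r^4 - 4*r^3 + 5*r^2 + 5*r + 2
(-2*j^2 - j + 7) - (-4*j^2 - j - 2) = 2*j^2 + 9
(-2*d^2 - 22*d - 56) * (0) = 0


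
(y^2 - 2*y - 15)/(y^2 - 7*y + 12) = (y^2 - 2*y - 15)/(y^2 - 7*y + 12)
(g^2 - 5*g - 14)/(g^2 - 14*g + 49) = (g + 2)/(g - 7)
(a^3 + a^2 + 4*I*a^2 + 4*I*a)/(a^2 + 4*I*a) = a + 1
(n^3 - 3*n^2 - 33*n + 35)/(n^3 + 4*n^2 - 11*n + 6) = (n^2 - 2*n - 35)/(n^2 + 5*n - 6)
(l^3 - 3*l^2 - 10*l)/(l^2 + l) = (l^2 - 3*l - 10)/(l + 1)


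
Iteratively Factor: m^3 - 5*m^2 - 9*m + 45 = (m - 3)*(m^2 - 2*m - 15) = (m - 3)*(m + 3)*(m - 5)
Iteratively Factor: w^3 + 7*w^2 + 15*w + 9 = (w + 1)*(w^2 + 6*w + 9) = (w + 1)*(w + 3)*(w + 3)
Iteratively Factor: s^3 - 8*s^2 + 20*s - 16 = (s - 2)*(s^2 - 6*s + 8) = (s - 4)*(s - 2)*(s - 2)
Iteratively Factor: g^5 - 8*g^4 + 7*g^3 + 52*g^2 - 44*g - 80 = (g - 5)*(g^4 - 3*g^3 - 8*g^2 + 12*g + 16) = (g - 5)*(g - 2)*(g^3 - g^2 - 10*g - 8) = (g - 5)*(g - 4)*(g - 2)*(g^2 + 3*g + 2) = (g - 5)*(g - 4)*(g - 2)*(g + 2)*(g + 1)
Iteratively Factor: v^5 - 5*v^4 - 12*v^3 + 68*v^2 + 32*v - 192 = (v - 4)*(v^4 - v^3 - 16*v^2 + 4*v + 48) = (v - 4)^2*(v^3 + 3*v^2 - 4*v - 12) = (v - 4)^2*(v - 2)*(v^2 + 5*v + 6) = (v - 4)^2*(v - 2)*(v + 2)*(v + 3)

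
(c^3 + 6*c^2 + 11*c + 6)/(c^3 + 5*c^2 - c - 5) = (c^2 + 5*c + 6)/(c^2 + 4*c - 5)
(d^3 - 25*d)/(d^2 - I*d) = (d^2 - 25)/(d - I)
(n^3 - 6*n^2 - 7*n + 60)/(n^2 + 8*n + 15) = (n^2 - 9*n + 20)/(n + 5)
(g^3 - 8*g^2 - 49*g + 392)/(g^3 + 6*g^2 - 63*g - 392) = (g - 7)/(g + 7)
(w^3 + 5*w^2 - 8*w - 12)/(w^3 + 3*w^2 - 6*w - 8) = (w + 6)/(w + 4)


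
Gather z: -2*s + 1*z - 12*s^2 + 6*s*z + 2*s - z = -12*s^2 + 6*s*z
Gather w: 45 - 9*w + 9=54 - 9*w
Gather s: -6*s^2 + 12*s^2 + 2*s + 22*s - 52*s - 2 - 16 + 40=6*s^2 - 28*s + 22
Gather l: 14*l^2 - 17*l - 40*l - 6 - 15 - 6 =14*l^2 - 57*l - 27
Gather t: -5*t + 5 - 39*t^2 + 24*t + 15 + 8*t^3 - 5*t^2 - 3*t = 8*t^3 - 44*t^2 + 16*t + 20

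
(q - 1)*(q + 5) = q^2 + 4*q - 5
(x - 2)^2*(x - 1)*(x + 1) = x^4 - 4*x^3 + 3*x^2 + 4*x - 4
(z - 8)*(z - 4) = z^2 - 12*z + 32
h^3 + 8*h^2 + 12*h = h*(h + 2)*(h + 6)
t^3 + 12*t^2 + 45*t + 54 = (t + 3)^2*(t + 6)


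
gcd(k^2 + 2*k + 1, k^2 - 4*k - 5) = k + 1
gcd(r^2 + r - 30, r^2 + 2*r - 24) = r + 6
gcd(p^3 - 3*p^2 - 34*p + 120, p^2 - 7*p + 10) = p - 5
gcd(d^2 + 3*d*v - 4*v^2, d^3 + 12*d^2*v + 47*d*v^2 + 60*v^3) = d + 4*v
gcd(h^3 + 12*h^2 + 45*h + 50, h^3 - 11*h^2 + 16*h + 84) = h + 2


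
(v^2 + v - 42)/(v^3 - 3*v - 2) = (-v^2 - v + 42)/(-v^3 + 3*v + 2)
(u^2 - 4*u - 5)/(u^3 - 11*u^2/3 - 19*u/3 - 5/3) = 3/(3*u + 1)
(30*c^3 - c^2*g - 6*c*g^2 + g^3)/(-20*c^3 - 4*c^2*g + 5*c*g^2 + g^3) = (-15*c^2 + 8*c*g - g^2)/(10*c^2 - 3*c*g - g^2)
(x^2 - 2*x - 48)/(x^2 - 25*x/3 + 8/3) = 3*(x + 6)/(3*x - 1)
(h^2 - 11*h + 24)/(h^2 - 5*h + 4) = (h^2 - 11*h + 24)/(h^2 - 5*h + 4)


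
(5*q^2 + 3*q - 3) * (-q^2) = -5*q^4 - 3*q^3 + 3*q^2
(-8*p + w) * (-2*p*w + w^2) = 16*p^2*w - 10*p*w^2 + w^3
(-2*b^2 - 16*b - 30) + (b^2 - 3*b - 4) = -b^2 - 19*b - 34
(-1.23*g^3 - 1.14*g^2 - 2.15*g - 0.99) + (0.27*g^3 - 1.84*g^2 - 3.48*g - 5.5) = -0.96*g^3 - 2.98*g^2 - 5.63*g - 6.49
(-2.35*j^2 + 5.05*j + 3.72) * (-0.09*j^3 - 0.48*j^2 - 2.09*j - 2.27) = 0.2115*j^5 + 0.6735*j^4 + 2.1527*j^3 - 7.0056*j^2 - 19.2383*j - 8.4444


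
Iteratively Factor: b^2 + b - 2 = (b - 1)*(b + 2)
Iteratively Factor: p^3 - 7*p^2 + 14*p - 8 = (p - 2)*(p^2 - 5*p + 4) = (p - 2)*(p - 1)*(p - 4)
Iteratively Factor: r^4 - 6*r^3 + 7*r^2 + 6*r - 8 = (r + 1)*(r^3 - 7*r^2 + 14*r - 8) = (r - 4)*(r + 1)*(r^2 - 3*r + 2) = (r - 4)*(r - 1)*(r + 1)*(r - 2)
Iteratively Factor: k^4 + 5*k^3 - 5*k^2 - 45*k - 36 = (k + 1)*(k^3 + 4*k^2 - 9*k - 36) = (k - 3)*(k + 1)*(k^2 + 7*k + 12) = (k - 3)*(k + 1)*(k + 4)*(k + 3)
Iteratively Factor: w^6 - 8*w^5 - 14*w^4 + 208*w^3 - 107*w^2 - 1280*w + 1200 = (w + 4)*(w^5 - 12*w^4 + 34*w^3 + 72*w^2 - 395*w + 300) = (w - 1)*(w + 4)*(w^4 - 11*w^3 + 23*w^2 + 95*w - 300) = (w - 5)*(w - 1)*(w + 4)*(w^3 - 6*w^2 - 7*w + 60) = (w - 5)*(w - 1)*(w + 3)*(w + 4)*(w^2 - 9*w + 20) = (w - 5)^2*(w - 1)*(w + 3)*(w + 4)*(w - 4)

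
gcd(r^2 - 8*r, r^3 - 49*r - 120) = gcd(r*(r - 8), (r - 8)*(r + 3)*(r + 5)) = r - 8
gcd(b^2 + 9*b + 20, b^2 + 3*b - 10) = b + 5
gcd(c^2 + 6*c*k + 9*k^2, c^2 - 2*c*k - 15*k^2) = c + 3*k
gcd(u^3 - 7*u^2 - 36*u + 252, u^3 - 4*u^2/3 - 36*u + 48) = u^2 - 36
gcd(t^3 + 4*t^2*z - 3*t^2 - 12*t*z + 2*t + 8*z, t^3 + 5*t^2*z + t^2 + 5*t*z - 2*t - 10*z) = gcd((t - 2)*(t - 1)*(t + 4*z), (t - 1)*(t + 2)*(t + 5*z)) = t - 1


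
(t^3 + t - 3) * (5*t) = 5*t^4 + 5*t^2 - 15*t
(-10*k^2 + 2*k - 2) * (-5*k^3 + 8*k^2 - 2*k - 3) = 50*k^5 - 90*k^4 + 46*k^3 + 10*k^2 - 2*k + 6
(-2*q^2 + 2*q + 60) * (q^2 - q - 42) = -2*q^4 + 4*q^3 + 142*q^2 - 144*q - 2520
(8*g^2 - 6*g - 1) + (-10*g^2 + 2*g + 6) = -2*g^2 - 4*g + 5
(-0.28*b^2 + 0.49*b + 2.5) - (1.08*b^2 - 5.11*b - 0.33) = -1.36*b^2 + 5.6*b + 2.83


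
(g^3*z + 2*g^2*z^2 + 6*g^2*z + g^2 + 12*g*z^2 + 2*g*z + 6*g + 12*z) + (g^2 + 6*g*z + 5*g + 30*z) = g^3*z + 2*g^2*z^2 + 6*g^2*z + 2*g^2 + 12*g*z^2 + 8*g*z + 11*g + 42*z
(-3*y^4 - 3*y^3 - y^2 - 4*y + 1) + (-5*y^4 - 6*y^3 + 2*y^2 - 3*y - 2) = -8*y^4 - 9*y^3 + y^2 - 7*y - 1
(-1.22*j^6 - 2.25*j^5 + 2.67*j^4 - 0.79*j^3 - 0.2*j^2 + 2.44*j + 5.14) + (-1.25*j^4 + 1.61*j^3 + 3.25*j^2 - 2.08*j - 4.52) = -1.22*j^6 - 2.25*j^5 + 1.42*j^4 + 0.82*j^3 + 3.05*j^2 + 0.36*j + 0.62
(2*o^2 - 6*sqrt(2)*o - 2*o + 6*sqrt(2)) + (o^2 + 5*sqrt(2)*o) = 3*o^2 - 2*o - sqrt(2)*o + 6*sqrt(2)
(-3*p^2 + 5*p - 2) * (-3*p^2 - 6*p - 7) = 9*p^4 + 3*p^3 - 3*p^2 - 23*p + 14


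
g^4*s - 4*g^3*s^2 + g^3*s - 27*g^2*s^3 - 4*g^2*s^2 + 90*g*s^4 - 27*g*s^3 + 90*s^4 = (g - 6*s)*(g - 3*s)*(g + 5*s)*(g*s + s)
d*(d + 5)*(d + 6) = d^3 + 11*d^2 + 30*d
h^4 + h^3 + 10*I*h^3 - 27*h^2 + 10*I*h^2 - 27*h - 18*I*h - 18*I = (h + 1)*(h + I)*(h + 3*I)*(h + 6*I)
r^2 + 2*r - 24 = (r - 4)*(r + 6)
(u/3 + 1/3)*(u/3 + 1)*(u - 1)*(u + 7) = u^4/9 + 10*u^3/9 + 20*u^2/9 - 10*u/9 - 7/3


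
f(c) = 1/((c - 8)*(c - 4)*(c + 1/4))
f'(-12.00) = 0.00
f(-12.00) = 0.00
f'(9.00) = -0.03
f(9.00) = 0.02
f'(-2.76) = -0.00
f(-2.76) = -0.01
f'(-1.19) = -0.03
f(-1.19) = -0.02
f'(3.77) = 1.11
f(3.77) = 0.26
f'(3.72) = 0.75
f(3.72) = 0.21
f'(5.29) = 0.03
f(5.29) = -0.05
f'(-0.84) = -0.08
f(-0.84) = -0.04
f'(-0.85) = -0.08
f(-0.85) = -0.04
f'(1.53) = -0.00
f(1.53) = 0.04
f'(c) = -1/((c - 8)*(c - 4)*(c + 1/4)^2) - 1/((c - 8)*(c - 4)^2*(c + 1/4)) - 1/((c - 8)^2*(c - 4)*(c + 1/4)) = 8*(-6*c^2 + 47*c - 58)/(16*c^6 - 376*c^5 + 3137*c^4 - 10648*c^3 + 10448*c^2 + 7424*c + 1024)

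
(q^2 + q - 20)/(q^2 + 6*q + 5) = (q - 4)/(q + 1)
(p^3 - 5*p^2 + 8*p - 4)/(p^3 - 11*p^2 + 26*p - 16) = (p - 2)/(p - 8)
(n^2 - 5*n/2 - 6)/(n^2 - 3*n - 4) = (n + 3/2)/(n + 1)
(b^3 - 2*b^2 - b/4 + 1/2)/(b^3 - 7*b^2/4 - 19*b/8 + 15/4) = 2*(4*b^2 - 1)/(8*b^2 + 2*b - 15)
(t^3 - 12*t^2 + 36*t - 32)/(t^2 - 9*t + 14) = (t^2 - 10*t + 16)/(t - 7)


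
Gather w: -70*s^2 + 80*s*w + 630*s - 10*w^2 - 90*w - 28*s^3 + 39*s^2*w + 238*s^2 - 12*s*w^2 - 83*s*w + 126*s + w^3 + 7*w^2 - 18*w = -28*s^3 + 168*s^2 + 756*s + w^3 + w^2*(-12*s - 3) + w*(39*s^2 - 3*s - 108)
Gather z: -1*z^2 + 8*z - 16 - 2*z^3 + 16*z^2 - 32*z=-2*z^3 + 15*z^2 - 24*z - 16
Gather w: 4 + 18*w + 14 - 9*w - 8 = 9*w + 10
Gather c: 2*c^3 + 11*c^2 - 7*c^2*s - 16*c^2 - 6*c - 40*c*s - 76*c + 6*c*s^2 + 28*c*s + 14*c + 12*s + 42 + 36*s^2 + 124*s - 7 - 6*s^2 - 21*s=2*c^3 + c^2*(-7*s - 5) + c*(6*s^2 - 12*s - 68) + 30*s^2 + 115*s + 35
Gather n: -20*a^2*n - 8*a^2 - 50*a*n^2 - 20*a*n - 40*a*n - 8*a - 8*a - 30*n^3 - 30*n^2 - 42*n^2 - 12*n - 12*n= -8*a^2 - 16*a - 30*n^3 + n^2*(-50*a - 72) + n*(-20*a^2 - 60*a - 24)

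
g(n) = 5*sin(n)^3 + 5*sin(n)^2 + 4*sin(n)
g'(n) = 15*sin(n)^2*cos(n) + 10*sin(n)*cos(n) + 4*cos(n)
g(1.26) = 12.66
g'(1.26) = 8.29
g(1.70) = 13.76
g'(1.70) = -3.69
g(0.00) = 0.00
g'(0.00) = 4.00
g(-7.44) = -3.31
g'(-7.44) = 2.98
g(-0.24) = -0.74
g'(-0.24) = 2.40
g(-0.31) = -0.90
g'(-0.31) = 2.23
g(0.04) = 0.17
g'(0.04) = 4.42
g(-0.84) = -2.27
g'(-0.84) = 3.25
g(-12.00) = 4.36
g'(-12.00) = 11.55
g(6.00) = -0.84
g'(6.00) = 2.28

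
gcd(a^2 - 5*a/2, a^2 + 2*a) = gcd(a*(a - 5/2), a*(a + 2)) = a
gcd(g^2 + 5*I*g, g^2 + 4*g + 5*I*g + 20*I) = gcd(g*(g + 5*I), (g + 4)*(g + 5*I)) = g + 5*I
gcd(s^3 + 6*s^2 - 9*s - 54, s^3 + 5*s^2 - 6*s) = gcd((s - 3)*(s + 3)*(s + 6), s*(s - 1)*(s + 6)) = s + 6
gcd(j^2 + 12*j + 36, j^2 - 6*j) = 1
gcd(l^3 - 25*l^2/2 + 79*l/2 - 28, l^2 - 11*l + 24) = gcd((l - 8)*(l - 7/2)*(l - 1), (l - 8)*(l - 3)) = l - 8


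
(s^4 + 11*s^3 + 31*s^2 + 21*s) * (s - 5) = s^5 + 6*s^4 - 24*s^3 - 134*s^2 - 105*s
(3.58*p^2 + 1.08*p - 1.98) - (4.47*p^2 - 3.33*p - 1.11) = -0.89*p^2 + 4.41*p - 0.87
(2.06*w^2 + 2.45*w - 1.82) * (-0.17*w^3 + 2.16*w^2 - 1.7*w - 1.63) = -0.3502*w^5 + 4.0331*w^4 + 2.0994*w^3 - 11.454*w^2 - 0.8995*w + 2.9666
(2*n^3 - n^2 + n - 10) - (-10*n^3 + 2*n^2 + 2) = 12*n^3 - 3*n^2 + n - 12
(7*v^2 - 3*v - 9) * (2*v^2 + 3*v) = 14*v^4 + 15*v^3 - 27*v^2 - 27*v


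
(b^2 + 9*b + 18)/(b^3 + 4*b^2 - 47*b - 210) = (b + 3)/(b^2 - 2*b - 35)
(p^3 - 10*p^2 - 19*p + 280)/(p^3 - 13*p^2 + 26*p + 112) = (p + 5)/(p + 2)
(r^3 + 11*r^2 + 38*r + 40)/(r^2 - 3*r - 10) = (r^2 + 9*r + 20)/(r - 5)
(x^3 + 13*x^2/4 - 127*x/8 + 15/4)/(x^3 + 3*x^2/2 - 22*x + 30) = (x - 1/4)/(x - 2)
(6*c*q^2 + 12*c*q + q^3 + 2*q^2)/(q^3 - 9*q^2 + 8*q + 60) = q*(6*c + q)/(q^2 - 11*q + 30)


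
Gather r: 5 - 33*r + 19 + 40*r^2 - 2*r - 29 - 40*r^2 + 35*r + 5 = 0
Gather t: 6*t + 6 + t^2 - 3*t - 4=t^2 + 3*t + 2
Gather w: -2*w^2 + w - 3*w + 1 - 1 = -2*w^2 - 2*w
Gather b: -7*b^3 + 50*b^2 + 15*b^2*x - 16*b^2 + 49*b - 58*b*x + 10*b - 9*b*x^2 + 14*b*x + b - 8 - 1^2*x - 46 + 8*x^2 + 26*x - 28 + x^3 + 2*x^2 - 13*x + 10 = -7*b^3 + b^2*(15*x + 34) + b*(-9*x^2 - 44*x + 60) + x^3 + 10*x^2 + 12*x - 72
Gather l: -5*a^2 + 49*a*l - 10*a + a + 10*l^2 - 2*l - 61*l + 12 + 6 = -5*a^2 - 9*a + 10*l^2 + l*(49*a - 63) + 18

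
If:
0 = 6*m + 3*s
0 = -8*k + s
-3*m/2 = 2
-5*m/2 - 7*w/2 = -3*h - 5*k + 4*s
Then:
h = 7*w/6 + 17/9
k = 1/3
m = -4/3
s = 8/3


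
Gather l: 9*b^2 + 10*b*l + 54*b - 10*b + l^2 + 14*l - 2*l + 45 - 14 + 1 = 9*b^2 + 44*b + l^2 + l*(10*b + 12) + 32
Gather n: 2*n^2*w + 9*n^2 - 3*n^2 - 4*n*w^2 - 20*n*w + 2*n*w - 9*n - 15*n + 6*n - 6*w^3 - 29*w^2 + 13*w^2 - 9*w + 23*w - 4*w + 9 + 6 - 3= n^2*(2*w + 6) + n*(-4*w^2 - 18*w - 18) - 6*w^3 - 16*w^2 + 10*w + 12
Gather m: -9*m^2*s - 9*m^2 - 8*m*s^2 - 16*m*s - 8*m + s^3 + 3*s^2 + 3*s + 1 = m^2*(-9*s - 9) + m*(-8*s^2 - 16*s - 8) + s^3 + 3*s^2 + 3*s + 1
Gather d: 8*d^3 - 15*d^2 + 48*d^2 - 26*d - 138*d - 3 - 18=8*d^3 + 33*d^2 - 164*d - 21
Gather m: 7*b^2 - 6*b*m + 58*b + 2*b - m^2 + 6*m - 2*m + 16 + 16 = 7*b^2 + 60*b - m^2 + m*(4 - 6*b) + 32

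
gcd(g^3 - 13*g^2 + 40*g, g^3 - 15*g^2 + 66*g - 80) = g^2 - 13*g + 40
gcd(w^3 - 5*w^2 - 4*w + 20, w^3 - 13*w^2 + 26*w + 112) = w + 2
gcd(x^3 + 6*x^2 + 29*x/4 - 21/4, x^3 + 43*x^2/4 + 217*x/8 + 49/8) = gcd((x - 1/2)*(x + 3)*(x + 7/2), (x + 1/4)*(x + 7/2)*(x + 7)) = x + 7/2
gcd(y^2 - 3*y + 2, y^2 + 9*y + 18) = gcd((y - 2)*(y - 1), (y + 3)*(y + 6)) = 1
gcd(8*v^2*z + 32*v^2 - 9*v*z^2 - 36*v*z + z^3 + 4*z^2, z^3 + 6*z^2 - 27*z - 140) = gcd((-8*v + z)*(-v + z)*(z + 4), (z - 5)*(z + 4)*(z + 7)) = z + 4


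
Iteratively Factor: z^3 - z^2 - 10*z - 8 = (z + 1)*(z^2 - 2*z - 8) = (z + 1)*(z + 2)*(z - 4)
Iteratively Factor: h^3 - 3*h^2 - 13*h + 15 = (h - 5)*(h^2 + 2*h - 3) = (h - 5)*(h + 3)*(h - 1)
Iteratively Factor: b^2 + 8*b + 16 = (b + 4)*(b + 4)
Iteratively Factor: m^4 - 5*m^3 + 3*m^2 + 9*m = (m)*(m^3 - 5*m^2 + 3*m + 9) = m*(m - 3)*(m^2 - 2*m - 3) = m*(m - 3)^2*(m + 1)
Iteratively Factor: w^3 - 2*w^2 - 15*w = (w)*(w^2 - 2*w - 15) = w*(w + 3)*(w - 5)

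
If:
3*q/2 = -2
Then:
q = -4/3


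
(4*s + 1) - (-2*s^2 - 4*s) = 2*s^2 + 8*s + 1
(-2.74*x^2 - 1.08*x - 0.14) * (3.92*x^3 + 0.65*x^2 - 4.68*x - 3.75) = -10.7408*x^5 - 6.0146*x^4 + 11.5724*x^3 + 15.2384*x^2 + 4.7052*x + 0.525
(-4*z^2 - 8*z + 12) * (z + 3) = -4*z^3 - 20*z^2 - 12*z + 36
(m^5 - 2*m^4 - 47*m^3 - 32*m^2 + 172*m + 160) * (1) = m^5 - 2*m^4 - 47*m^3 - 32*m^2 + 172*m + 160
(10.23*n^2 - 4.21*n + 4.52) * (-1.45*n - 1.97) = -14.8335*n^3 - 14.0486*n^2 + 1.7397*n - 8.9044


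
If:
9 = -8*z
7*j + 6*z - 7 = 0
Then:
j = 55/28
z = -9/8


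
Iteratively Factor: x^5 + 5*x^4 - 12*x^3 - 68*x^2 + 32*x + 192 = (x - 3)*(x^4 + 8*x^3 + 12*x^2 - 32*x - 64) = (x - 3)*(x + 2)*(x^3 + 6*x^2 - 32) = (x - 3)*(x + 2)*(x + 4)*(x^2 + 2*x - 8) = (x - 3)*(x + 2)*(x + 4)^2*(x - 2)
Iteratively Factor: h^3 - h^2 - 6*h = (h - 3)*(h^2 + 2*h) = h*(h - 3)*(h + 2)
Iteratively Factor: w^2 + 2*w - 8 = (w - 2)*(w + 4)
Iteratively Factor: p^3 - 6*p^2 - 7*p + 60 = (p + 3)*(p^2 - 9*p + 20) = (p - 5)*(p + 3)*(p - 4)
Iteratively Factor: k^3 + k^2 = (k + 1)*(k^2) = k*(k + 1)*(k)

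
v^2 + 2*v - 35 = (v - 5)*(v + 7)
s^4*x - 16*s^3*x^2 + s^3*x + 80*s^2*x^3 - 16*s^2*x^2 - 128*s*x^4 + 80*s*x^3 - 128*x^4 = (s - 8*x)*(s - 4*x)^2*(s*x + x)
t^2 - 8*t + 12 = (t - 6)*(t - 2)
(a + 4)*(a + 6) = a^2 + 10*a + 24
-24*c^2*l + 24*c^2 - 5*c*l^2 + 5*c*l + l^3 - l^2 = (-8*c + l)*(3*c + l)*(l - 1)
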